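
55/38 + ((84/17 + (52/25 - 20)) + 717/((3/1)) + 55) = 4561867/16150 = 282.47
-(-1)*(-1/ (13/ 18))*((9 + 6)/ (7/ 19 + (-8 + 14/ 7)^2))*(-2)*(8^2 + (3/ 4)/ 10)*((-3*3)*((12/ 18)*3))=-11833371/ 8983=-1317.31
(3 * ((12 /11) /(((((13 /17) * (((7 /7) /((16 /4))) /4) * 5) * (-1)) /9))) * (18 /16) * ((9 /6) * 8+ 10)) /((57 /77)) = -5089392 /1235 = -4120.97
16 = 16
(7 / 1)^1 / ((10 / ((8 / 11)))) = 28 / 55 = 0.51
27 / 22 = 1.23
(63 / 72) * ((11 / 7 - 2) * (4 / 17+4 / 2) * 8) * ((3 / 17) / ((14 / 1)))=-171 / 2023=-0.08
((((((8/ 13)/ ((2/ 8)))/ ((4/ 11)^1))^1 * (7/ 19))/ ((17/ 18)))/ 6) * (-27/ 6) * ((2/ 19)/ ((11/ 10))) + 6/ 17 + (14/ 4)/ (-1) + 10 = 1063229/ 159562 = 6.66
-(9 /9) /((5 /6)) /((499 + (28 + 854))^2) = -6 /9535805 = -0.00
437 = 437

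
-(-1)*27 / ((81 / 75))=25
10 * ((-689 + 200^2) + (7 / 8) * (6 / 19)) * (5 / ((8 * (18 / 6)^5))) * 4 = 74691425 / 18468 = 4044.37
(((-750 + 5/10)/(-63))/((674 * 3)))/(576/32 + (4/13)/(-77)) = 214357/655637544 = 0.00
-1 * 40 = -40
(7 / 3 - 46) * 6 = -262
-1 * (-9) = 9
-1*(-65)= 65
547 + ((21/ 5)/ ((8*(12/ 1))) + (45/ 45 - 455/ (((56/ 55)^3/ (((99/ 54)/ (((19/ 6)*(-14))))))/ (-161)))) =-11067813271/ 4766720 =-2321.89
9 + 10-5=14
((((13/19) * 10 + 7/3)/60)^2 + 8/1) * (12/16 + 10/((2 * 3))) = 2721497141/140356800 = 19.39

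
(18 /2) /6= 3 /2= 1.50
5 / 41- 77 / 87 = -0.76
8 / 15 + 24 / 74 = 476 / 555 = 0.86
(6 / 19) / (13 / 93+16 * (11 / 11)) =0.02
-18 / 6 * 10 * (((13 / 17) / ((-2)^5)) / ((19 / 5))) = 975 / 5168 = 0.19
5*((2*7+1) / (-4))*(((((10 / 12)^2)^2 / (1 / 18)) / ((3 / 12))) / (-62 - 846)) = 15625 / 21792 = 0.72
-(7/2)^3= -42.88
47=47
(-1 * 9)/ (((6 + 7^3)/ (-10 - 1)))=99/ 349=0.28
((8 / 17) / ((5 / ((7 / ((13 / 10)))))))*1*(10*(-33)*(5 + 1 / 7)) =-190080 / 221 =-860.09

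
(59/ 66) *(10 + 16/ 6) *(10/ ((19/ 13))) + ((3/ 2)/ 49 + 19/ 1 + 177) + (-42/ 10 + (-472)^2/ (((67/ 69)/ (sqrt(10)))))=13064003/ 48510 + 15372096 *sqrt(10)/ 67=725804.17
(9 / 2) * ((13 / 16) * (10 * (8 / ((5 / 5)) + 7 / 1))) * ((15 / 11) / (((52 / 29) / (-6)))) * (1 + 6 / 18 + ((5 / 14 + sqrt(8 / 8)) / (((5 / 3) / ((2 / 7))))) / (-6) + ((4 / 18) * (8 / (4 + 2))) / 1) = -137331675 / 34496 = -3981.09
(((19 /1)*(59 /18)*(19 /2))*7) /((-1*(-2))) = 149093 /72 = 2070.74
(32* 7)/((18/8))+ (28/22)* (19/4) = 20909/198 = 105.60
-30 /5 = -6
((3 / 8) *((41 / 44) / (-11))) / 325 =-0.00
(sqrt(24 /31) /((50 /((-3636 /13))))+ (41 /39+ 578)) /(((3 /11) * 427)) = 248413 /49959 - 13332 * sqrt(186) /4302025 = 4.93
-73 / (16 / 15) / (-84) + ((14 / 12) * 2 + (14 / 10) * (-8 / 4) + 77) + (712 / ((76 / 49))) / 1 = 68487641 / 127680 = 536.40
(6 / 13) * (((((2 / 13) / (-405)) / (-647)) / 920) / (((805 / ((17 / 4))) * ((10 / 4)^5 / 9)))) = 68 / 474488823046875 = 0.00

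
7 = 7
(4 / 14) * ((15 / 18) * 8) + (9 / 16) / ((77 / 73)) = 9011 / 3696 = 2.44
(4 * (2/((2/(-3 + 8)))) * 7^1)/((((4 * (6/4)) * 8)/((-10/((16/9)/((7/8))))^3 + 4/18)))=-9827250545/28311552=-347.11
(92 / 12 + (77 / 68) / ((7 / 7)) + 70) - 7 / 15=26633 / 340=78.33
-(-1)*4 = 4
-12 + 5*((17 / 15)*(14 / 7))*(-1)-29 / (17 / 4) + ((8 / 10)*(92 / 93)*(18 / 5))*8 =-291086 / 39525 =-7.36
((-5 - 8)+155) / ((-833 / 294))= -852 / 17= -50.12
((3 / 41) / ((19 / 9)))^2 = 729 / 606841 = 0.00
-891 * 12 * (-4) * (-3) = -128304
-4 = -4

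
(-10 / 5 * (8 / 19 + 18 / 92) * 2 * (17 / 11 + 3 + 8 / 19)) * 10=-1017240 / 8303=-122.51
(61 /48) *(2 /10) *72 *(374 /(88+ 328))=16.45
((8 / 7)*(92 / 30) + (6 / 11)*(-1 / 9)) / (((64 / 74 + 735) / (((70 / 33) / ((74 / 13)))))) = 5746 / 3294467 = 0.00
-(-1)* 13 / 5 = 13 / 5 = 2.60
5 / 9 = 0.56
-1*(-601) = 601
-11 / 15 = -0.73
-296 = -296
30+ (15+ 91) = 136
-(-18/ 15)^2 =-36/ 25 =-1.44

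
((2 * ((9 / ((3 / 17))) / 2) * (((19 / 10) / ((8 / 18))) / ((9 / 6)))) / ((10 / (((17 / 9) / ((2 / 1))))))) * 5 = 5491 / 80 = 68.64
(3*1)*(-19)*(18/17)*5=-5130/17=-301.76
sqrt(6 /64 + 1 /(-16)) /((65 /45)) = 9 * sqrt(2) /104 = 0.12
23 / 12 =1.92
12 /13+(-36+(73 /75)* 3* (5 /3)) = -5891 /195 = -30.21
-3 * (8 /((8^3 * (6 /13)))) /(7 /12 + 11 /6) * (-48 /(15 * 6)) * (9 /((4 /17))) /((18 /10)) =221 /464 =0.48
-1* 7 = -7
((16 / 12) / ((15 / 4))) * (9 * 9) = 144 / 5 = 28.80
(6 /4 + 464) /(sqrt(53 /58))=931 * sqrt(3074) /106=486.96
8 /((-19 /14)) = -112 /19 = -5.89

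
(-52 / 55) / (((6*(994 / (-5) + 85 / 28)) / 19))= 13832 / 904431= 0.02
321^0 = 1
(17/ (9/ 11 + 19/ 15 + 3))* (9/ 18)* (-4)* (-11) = 61710/ 839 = 73.55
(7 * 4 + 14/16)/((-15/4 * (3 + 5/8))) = -308/145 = -2.12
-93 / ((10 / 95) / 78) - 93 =-69006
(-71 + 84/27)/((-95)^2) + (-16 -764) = -63356111/81225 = -780.01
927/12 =309/4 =77.25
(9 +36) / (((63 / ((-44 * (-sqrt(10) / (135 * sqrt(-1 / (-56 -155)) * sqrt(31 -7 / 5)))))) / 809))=88990 * sqrt(15614) / 6993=1590.14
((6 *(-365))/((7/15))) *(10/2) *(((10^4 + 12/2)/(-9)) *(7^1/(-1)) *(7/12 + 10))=-5797851625/3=-1932617208.33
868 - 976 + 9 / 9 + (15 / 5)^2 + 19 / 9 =-863 / 9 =-95.89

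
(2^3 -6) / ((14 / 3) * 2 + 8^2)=3 / 110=0.03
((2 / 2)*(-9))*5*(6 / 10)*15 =-405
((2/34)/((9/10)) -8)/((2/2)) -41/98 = -125245/14994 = -8.35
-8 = -8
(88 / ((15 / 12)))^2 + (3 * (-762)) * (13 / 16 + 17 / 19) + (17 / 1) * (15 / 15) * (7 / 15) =12099389 / 11400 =1061.35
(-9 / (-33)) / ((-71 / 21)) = -63 / 781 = -0.08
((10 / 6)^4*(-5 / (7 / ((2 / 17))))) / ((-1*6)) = 3125 / 28917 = 0.11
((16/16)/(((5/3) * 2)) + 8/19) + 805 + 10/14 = 1072559/1330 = 806.44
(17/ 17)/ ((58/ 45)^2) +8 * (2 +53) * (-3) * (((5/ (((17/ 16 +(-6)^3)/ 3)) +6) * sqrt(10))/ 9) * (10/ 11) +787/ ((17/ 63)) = 166824909/ 57188 -2719200 * sqrt(10)/ 3439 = 416.73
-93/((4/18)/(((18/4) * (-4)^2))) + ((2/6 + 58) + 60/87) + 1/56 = -30072.96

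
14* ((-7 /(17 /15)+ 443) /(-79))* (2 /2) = -1316 /17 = -77.41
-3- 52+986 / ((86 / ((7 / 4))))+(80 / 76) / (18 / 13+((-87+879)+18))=-301057747 / 8617716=-34.93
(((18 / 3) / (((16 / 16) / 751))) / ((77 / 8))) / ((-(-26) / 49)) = 126168 / 143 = 882.29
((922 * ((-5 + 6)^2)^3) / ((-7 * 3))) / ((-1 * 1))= 922 / 21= 43.90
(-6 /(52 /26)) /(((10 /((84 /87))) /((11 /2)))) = -231 /145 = -1.59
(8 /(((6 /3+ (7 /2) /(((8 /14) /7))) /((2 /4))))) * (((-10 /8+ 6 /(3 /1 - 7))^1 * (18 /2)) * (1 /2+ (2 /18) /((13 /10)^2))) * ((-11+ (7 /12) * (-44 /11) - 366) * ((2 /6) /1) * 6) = 172347824 /182013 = 946.90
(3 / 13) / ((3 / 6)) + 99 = 1293 / 13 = 99.46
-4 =-4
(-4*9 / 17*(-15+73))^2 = 4359744 / 289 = 15085.62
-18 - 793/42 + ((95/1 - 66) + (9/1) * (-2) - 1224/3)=-18223/42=-433.88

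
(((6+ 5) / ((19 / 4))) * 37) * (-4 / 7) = -6512 / 133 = -48.96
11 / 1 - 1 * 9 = 2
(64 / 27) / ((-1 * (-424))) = 8 / 1431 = 0.01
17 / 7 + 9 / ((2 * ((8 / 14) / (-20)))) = -2171 / 14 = -155.07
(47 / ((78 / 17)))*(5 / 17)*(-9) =-705 / 26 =-27.12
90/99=10/11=0.91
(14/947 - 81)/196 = -76693/185612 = -0.41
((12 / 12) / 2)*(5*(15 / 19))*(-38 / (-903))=25 / 301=0.08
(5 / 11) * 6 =30 / 11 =2.73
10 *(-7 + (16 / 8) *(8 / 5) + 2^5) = 282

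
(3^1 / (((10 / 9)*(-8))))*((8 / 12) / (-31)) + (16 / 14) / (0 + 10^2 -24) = 3677 / 164920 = 0.02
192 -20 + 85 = 257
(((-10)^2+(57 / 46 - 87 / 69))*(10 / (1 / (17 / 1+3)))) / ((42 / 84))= 919800 / 23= 39991.30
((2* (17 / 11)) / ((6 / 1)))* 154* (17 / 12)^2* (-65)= -10349.14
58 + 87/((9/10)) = 464/3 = 154.67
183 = 183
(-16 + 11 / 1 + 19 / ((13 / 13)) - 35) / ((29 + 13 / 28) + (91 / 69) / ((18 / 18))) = -40572 / 59473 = -0.68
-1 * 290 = -290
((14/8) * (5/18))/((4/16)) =35/18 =1.94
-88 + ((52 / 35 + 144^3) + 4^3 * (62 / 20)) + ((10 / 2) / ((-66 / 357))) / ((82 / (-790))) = 94279272987 / 31570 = 2986356.45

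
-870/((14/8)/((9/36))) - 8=-926/7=-132.29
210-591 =-381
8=8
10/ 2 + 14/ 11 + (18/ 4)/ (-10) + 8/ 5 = 1633/ 220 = 7.42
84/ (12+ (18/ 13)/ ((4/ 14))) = 364/ 73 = 4.99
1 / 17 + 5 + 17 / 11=1235 / 187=6.60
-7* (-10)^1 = 70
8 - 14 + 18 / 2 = 3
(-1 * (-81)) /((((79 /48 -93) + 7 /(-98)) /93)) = -2531088 /30719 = -82.39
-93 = -93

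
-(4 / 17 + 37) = -633 / 17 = -37.24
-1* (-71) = 71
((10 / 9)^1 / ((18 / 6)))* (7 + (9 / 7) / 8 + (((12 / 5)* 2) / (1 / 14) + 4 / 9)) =188509 / 6804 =27.71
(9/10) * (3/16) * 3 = 81/160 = 0.51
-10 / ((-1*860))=0.01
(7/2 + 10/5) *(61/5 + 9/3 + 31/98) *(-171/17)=-14301243/16660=-858.42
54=54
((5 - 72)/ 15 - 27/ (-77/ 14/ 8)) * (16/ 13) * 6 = 183776/ 715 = 257.03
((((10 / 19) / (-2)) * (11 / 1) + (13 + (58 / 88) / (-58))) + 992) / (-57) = -1675501 / 95304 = -17.58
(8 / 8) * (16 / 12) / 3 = 4 / 9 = 0.44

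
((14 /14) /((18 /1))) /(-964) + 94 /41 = 1631047 /711432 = 2.29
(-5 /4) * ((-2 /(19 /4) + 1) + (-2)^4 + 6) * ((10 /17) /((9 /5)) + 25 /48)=-1483625 /62016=-23.92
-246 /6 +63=22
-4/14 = -2/7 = -0.29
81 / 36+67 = 277 / 4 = 69.25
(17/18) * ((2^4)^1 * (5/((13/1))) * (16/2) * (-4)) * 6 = -43520/39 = -1115.90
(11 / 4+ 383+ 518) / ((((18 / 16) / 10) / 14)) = 337400 / 3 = 112466.67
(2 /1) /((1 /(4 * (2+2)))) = 32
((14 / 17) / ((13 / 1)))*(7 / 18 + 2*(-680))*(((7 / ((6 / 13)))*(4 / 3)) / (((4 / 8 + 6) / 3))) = -4796708 / 5967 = -803.87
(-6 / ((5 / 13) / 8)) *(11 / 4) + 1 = -1711 / 5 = -342.20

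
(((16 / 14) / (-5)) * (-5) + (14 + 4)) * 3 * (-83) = -33366 / 7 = -4766.57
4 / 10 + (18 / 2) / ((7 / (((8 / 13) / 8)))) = 227 / 455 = 0.50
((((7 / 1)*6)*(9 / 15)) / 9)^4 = 38416 / 625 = 61.47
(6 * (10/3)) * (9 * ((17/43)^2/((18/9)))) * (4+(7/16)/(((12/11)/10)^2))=33927155/59168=573.40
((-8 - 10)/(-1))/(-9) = -2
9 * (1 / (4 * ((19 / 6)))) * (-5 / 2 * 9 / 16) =-1215 / 1216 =-1.00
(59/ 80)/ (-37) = -59/ 2960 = -0.02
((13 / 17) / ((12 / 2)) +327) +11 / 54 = 150245 / 459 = 327.33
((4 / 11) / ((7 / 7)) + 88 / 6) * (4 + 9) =6448 / 33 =195.39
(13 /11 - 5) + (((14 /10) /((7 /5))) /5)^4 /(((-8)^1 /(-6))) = -104967 /27500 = -3.82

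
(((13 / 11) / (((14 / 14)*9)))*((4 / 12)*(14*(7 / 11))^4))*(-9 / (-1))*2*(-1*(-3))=2398157216 / 161051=14890.67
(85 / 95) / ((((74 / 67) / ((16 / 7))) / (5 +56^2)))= 28620792 / 4921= 5816.05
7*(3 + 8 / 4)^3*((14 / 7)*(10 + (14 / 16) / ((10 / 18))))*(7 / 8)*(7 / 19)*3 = 11910675 / 608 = 19589.93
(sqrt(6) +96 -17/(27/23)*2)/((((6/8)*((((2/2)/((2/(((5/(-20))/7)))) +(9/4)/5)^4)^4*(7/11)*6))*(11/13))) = 5301561569447926594273280000000000000000*sqrt(6)/19002399070817297569910537287889289 +9595826440700747135634636800000000000000000/513064774912067034387584506773010803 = 19386346.88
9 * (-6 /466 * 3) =-81 /233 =-0.35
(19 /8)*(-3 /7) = -57 /56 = -1.02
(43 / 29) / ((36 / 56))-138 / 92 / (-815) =982043 / 425430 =2.31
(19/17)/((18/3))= 19/102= 0.19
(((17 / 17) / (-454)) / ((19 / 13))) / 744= -13 / 6417744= -0.00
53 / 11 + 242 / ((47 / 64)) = 172859 / 517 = 334.35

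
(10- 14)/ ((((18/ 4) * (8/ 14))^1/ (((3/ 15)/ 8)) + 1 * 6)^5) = -16807/ 64226590127208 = -0.00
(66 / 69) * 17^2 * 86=546788 / 23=23773.39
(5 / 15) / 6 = 0.06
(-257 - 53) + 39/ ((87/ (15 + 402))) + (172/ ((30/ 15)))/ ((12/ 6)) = -2322/ 29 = -80.07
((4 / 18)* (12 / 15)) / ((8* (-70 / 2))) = -1 / 1575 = -0.00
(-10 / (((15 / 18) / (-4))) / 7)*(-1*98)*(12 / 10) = -806.40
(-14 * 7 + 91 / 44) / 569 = -4221 / 25036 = -0.17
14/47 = 0.30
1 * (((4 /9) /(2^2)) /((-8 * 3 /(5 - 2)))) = -0.01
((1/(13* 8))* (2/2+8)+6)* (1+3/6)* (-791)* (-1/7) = 214587/208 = 1031.67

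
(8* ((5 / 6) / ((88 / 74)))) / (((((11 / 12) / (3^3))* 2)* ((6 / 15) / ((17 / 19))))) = 424575 / 2299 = 184.68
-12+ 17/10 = -103/10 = -10.30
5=5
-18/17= -1.06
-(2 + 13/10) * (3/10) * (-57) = 5643/100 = 56.43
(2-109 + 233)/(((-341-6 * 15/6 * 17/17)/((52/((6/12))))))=-3276/89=-36.81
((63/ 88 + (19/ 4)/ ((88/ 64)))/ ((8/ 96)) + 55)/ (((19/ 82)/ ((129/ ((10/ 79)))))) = 965607441/ 2090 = 462013.13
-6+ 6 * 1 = 0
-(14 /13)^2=-196 /169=-1.16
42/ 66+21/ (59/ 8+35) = 1407/ 1243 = 1.13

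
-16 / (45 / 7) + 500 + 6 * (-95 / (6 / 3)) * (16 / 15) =8708 / 45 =193.51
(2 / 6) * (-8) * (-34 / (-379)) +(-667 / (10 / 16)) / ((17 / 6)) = -36425312 / 96645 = -376.90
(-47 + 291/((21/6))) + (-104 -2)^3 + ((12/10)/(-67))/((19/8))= -53064107871/44555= -1190979.86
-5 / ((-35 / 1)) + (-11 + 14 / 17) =-1194 / 119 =-10.03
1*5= 5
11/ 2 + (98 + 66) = 339/ 2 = 169.50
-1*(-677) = 677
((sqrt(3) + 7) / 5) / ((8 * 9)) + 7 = 7.02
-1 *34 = -34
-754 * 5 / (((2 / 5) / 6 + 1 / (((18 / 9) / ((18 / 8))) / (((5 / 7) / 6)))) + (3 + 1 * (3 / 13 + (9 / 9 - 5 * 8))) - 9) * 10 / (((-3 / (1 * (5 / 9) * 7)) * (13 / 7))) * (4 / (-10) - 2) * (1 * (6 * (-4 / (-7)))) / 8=591136000 / 973379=607.30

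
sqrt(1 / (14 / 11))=sqrt(154) / 14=0.89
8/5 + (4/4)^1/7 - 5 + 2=-1.26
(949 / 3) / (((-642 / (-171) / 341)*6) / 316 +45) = 485737109 / 69098856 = 7.03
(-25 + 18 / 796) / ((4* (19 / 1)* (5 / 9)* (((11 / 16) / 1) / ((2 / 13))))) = -0.13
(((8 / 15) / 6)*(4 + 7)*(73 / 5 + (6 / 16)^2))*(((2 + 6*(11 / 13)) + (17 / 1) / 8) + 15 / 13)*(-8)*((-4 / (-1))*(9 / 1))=-55882299 / 1300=-42986.38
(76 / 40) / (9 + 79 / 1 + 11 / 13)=247 / 11550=0.02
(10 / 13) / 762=0.00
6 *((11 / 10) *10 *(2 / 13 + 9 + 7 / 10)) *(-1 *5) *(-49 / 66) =2414.19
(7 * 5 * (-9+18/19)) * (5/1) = -26775/19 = -1409.21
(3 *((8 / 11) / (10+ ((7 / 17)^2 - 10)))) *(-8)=-55488 / 539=-102.95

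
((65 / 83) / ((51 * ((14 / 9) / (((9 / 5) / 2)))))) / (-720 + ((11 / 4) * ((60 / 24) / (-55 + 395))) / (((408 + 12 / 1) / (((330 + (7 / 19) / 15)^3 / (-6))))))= -23400987480000 / 2656167558908915209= -0.00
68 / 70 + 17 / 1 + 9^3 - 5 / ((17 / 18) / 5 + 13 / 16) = 741.98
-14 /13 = -1.08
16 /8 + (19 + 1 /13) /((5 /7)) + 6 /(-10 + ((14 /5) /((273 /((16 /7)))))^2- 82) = 159567496833 /5571009470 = 28.64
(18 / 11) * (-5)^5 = -56250 / 11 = -5113.64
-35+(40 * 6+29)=234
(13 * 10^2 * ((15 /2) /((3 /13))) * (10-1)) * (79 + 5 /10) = 30229875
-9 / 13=-0.69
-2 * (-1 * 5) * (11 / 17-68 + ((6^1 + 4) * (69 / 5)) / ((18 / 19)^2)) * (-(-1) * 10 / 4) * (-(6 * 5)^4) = -1749727941.18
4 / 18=2 / 9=0.22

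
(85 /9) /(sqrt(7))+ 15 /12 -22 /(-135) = 763 /540+ 85* sqrt(7) /63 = 4.98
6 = 6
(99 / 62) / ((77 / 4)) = 0.08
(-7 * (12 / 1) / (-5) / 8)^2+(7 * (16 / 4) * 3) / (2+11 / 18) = 171927 / 4700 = 36.58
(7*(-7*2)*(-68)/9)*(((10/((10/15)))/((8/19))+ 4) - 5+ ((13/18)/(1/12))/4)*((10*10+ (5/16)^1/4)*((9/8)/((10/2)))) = 314075153/512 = 613428.03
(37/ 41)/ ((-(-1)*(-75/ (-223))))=8251/ 3075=2.68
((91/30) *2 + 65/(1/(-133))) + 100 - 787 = -139889/15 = -9325.93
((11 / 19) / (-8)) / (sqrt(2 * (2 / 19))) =-11 * sqrt(19) / 304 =-0.16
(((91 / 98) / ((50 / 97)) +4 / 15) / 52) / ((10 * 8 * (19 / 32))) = 4343 / 5187000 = 0.00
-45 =-45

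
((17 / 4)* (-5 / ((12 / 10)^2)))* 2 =-2125 / 72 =-29.51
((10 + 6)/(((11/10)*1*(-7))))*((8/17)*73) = -93440/1309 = -71.38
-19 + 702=683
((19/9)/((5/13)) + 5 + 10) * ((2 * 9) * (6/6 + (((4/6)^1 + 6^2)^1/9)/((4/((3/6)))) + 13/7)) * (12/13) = 938596/819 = 1146.03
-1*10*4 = -40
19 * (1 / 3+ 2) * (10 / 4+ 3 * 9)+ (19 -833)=2963 / 6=493.83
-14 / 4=-7 / 2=-3.50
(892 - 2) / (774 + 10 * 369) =445 / 2232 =0.20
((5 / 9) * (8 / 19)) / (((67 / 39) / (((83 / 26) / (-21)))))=-1660 / 80199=-0.02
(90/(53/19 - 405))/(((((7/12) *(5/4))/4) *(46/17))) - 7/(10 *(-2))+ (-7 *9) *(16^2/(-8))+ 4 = 24852037227/12303620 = 2019.90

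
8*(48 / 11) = 384 / 11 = 34.91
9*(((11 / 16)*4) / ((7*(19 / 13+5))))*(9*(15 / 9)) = 6435 / 784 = 8.21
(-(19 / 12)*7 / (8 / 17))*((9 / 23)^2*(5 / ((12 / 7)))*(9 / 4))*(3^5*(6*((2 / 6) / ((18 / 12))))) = -519204735 / 67712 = -7667.84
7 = 7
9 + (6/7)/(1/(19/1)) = 177/7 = 25.29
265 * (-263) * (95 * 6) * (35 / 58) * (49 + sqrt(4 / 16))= -68825554875 / 58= -1186647497.84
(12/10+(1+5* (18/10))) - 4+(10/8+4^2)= 489/20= 24.45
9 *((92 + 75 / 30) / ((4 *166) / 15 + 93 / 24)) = 102060 / 5777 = 17.67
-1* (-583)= 583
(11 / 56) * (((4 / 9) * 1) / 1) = 11 / 126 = 0.09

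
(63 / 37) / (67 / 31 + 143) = 217 / 18500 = 0.01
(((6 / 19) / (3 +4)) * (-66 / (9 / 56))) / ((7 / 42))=-2112 / 19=-111.16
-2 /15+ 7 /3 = 11 /5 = 2.20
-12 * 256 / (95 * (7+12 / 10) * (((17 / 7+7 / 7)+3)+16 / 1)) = -21504 / 122303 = -0.18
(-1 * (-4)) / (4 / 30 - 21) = -60 / 313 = -0.19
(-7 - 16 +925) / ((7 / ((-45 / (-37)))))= 40590 / 259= 156.72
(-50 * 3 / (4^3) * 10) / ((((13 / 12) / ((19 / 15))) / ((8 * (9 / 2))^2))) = -461700 / 13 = -35515.38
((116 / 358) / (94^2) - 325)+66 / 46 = -5885296657 / 18188906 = -323.57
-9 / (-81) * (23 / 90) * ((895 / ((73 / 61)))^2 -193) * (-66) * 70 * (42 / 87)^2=-689507873424832 / 40335201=-17094444.96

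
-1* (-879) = 879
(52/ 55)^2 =2704/ 3025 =0.89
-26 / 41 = -0.63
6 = 6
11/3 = 3.67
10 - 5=5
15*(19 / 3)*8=760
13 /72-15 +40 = 1813 /72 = 25.18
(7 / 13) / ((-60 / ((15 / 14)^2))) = -15 / 1456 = -0.01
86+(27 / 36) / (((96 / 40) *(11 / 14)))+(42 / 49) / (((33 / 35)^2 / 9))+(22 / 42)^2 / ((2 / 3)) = 95.49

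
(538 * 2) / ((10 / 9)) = 968.40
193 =193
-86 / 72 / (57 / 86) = -1849 / 1026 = -1.80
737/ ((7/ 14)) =1474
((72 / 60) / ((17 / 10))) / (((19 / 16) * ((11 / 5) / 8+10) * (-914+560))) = -1280 / 7832427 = -0.00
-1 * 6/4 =-1.50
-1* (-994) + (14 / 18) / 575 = 5143957 / 5175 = 994.00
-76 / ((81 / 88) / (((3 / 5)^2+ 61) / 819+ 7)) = -74524384 / 127575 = -584.16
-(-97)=97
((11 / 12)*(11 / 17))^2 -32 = -31.65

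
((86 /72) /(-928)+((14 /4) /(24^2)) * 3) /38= 283 /634752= 0.00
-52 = -52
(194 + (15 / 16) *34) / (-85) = -1807 / 680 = -2.66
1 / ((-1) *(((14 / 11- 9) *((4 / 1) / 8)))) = 22 / 85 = 0.26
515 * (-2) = -1030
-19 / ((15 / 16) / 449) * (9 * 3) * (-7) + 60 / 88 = 189183531 / 110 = 1719850.28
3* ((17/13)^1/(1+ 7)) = 51/104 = 0.49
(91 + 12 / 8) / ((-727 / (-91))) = 16835 / 1454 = 11.58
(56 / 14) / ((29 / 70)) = 280 / 29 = 9.66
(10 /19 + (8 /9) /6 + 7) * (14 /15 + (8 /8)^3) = 114173 /7695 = 14.84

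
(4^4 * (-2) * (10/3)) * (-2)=10240/3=3413.33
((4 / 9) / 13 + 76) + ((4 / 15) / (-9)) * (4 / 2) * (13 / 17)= 2267128 / 29835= 75.99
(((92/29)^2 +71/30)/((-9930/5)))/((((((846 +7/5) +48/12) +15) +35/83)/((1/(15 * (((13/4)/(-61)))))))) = 1587913753/175743380242755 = 0.00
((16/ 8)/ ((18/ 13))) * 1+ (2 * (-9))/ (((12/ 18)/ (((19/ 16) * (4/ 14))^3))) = 616271/ 1580544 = 0.39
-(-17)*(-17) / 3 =-289 / 3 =-96.33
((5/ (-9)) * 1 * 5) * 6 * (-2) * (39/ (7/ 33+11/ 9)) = 906.34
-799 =-799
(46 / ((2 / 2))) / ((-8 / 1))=-23 / 4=-5.75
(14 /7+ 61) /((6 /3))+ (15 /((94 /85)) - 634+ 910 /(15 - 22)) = -718.94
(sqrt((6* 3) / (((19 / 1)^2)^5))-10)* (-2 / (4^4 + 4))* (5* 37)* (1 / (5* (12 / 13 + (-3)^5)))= -37 / 3147 + 37* sqrt(2) / 25974278510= -0.01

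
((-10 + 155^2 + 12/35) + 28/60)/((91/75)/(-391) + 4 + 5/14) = 9859690600/1787551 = 5515.75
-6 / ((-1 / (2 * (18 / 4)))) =54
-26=-26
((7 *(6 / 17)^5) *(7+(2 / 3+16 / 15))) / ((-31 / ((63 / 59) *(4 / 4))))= -149742432 / 12984592265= -0.01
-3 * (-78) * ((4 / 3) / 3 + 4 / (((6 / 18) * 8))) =455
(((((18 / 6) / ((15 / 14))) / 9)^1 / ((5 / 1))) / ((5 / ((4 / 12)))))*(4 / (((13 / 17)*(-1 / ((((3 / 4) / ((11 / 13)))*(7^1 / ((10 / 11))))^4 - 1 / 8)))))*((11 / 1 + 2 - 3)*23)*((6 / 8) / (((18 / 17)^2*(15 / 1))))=-4393374326468113 / 9097920000000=-482.90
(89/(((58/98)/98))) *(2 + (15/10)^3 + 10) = 26283747/116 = 226584.03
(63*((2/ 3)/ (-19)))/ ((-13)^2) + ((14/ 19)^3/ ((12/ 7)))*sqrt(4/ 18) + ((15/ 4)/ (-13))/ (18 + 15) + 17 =4802*sqrt(2)/ 61731 + 2398745/ 141284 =17.09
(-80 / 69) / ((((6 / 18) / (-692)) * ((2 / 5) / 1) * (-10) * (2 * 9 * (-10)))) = 692 / 207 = 3.34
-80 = -80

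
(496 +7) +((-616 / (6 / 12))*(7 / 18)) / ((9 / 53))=-187793 / 81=-2318.43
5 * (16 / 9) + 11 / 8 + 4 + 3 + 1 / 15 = 6239 / 360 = 17.33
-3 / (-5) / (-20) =-3 / 100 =-0.03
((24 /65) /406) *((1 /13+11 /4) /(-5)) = -63 /122525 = -0.00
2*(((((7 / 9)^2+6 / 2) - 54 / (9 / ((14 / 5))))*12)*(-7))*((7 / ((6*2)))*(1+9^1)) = 1047424 / 81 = 12931.16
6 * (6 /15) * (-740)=-1776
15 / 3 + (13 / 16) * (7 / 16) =1371 / 256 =5.36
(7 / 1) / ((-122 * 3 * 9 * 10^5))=-7 / 329400000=-0.00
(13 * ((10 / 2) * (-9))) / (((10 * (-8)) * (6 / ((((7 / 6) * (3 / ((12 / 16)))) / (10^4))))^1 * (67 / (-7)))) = -637 / 10720000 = -0.00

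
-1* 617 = -617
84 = 84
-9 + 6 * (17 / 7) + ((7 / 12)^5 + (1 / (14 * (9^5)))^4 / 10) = 5.64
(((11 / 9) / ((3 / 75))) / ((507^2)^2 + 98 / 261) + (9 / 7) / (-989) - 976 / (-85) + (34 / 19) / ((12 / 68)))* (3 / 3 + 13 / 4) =3126686612603036186966 / 34026050034828008745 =91.89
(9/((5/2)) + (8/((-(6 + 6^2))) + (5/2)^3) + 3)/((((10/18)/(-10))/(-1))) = 55527/140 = 396.62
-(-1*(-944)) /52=-236 /13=-18.15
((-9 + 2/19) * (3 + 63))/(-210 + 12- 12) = 1859/665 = 2.80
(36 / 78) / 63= 2 / 273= 0.01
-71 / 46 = -1.54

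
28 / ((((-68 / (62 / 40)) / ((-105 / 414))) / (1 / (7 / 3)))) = 217 / 3128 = 0.07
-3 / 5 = -0.60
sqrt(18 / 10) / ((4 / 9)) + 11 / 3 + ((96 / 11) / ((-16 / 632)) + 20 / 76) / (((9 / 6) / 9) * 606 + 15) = 50705 / 72732 + 27 * sqrt(5) / 20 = 3.72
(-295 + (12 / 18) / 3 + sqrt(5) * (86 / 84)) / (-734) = 2653 / 6606 - 43 * sqrt(5) / 30828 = 0.40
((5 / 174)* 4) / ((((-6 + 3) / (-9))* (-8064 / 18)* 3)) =-5 / 19488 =-0.00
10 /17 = 0.59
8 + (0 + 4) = 12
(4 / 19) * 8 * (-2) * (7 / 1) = -448 / 19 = -23.58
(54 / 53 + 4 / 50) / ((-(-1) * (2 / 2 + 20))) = 208 / 3975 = 0.05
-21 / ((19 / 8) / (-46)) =7728 / 19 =406.74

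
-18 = -18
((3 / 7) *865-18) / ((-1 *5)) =-70.54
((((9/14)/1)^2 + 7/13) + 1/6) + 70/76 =296201/145236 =2.04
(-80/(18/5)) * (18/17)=-400/17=-23.53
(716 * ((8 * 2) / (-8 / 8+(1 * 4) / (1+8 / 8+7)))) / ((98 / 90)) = -927936 / 49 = -18937.47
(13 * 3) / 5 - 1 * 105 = -486 / 5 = -97.20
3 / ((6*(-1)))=-1 / 2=-0.50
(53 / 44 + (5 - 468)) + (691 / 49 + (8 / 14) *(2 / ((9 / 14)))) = -8652547 / 19404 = -445.92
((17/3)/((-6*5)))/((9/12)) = -34/135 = -0.25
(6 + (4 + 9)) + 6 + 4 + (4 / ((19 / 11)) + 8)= 747 / 19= 39.32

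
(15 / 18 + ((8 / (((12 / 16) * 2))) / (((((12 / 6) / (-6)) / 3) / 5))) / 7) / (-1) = 1405 / 42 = 33.45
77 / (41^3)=77 / 68921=0.00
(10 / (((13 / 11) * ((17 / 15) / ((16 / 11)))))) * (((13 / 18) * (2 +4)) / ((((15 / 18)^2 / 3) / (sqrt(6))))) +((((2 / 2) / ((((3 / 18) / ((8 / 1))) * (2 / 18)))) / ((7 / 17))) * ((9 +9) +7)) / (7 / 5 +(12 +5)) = 1923.43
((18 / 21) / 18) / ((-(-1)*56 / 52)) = 13 / 294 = 0.04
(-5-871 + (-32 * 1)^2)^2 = 21904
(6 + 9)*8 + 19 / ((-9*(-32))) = 34579 / 288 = 120.07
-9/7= -1.29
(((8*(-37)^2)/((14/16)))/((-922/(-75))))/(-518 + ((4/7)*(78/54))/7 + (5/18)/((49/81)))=-413985600/210385187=-1.97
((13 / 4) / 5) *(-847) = -11011 / 20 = -550.55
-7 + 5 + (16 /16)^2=-1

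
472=472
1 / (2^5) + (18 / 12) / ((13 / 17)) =1.99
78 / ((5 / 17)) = 1326 / 5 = 265.20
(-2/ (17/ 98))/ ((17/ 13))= -2548/ 289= -8.82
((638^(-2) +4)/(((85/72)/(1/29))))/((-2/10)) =-29307186/50168173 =-0.58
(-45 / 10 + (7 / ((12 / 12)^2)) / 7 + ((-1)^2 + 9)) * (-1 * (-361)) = 4693 / 2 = 2346.50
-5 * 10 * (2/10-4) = 190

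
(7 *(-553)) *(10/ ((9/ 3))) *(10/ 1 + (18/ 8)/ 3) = -832265/ 6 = -138710.83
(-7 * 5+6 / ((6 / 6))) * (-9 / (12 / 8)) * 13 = 2262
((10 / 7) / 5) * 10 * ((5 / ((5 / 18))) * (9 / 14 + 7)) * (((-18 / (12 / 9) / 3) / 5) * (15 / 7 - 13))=1317384 / 343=3840.77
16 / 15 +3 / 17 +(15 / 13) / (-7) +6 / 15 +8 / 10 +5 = 7.28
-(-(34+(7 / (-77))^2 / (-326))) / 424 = 0.08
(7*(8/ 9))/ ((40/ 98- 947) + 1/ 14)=-0.01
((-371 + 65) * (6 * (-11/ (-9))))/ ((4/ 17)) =-9537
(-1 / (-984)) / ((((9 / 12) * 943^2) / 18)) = 0.00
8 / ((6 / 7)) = 28 / 3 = 9.33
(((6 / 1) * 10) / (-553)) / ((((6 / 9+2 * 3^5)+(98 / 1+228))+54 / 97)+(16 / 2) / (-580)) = -1265850 / 9487649017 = -0.00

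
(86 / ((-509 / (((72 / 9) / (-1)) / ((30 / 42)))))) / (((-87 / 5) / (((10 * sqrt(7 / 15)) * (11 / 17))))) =-105952 * sqrt(105) / 2258433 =-0.48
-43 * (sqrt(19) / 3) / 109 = -43 * sqrt(19) / 327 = -0.57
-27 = -27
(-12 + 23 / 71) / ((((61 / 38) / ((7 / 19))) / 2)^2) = -649936 / 264191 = -2.46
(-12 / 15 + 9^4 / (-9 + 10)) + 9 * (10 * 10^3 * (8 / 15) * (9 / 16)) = 167801 / 5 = 33560.20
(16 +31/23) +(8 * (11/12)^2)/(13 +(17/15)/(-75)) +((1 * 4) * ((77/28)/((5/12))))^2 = 1091681537/1527200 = 714.83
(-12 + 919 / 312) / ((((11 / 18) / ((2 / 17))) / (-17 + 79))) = -262725 / 2431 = -108.07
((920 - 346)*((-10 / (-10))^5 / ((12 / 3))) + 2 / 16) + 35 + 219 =3181 / 8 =397.62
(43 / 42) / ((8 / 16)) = 43 / 21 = 2.05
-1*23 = -23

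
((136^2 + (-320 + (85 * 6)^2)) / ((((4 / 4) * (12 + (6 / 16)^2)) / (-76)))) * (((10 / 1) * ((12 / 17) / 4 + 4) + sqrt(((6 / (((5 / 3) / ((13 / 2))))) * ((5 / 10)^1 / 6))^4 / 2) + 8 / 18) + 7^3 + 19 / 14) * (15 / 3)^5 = -1751188085240000000 / 832167-2680632708000 * sqrt(2) / 259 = -2119007995862.81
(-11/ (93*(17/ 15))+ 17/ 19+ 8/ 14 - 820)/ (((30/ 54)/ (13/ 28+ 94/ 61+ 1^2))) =-4428.41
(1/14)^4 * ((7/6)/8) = 1/263424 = 0.00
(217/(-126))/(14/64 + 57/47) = -23312/19377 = -1.20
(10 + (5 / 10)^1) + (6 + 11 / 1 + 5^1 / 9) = 505 / 18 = 28.06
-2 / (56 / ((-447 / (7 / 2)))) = 447 / 98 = 4.56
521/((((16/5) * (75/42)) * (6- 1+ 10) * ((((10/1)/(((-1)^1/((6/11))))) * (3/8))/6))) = -40117/2250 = -17.83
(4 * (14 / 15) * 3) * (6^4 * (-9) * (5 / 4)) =-163296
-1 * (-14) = 14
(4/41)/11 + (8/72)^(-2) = 36535/451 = 81.01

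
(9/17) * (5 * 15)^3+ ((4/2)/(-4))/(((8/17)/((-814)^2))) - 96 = -32691589/68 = -480758.66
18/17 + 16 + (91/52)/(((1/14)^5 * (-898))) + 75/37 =-290614639/282421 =-1029.01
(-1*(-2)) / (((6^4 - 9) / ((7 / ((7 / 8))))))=16 / 1287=0.01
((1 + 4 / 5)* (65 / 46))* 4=234 / 23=10.17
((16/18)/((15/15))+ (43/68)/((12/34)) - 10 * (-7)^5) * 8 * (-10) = -121012330/9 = -13445814.44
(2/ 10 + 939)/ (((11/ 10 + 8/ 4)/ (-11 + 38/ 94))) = -4677216/ 1457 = -3210.17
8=8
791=791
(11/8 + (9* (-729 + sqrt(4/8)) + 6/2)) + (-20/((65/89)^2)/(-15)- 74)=-672091903/101400 + 9* sqrt(2)/2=-6621.76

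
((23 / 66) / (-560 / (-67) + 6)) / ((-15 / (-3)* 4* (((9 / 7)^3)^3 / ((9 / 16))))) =62184908387 / 874599171114240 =0.00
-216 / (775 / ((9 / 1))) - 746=-580094 / 775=-748.51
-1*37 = -37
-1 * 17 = -17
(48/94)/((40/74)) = 222/235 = 0.94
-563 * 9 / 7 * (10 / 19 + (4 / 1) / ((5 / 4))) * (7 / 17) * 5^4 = -224214750 / 323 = -694163.31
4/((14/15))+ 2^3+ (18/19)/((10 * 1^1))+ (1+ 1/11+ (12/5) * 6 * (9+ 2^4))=2731943/7315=373.47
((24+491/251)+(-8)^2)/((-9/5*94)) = -112895/212346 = -0.53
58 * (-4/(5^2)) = -232/25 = -9.28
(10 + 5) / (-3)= -5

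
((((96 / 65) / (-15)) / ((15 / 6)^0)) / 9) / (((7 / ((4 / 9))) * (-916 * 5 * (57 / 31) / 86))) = 85312 / 12026707875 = 0.00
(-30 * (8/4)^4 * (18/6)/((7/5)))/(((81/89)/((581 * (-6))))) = 11819200/3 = 3939733.33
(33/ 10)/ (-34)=-33/ 340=-0.10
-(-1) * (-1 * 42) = -42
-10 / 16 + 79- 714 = -5085 / 8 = -635.62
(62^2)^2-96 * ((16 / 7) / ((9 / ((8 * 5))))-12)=310306768 / 21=14776512.76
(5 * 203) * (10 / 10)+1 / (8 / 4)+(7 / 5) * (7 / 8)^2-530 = 155703 / 320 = 486.57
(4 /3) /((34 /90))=3.53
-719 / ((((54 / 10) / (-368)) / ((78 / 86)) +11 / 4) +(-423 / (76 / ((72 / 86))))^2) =-11479796216720 / 390327624257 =-29.41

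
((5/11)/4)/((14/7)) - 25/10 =-215/88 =-2.44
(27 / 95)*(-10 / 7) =-54 / 133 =-0.41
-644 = -644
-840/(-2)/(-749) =-0.56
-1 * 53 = -53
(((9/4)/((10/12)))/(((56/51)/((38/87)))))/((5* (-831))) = -2907/11246200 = -0.00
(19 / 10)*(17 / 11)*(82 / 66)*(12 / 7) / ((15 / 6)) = 2.50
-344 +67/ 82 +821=39181/ 82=477.82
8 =8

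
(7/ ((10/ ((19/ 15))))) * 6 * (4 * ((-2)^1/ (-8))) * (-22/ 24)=-4.88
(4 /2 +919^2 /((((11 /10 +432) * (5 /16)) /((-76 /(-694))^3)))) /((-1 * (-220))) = 184488305517 /3981065187286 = 0.05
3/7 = 0.43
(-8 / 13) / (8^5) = -1 / 53248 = -0.00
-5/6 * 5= -25/6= -4.17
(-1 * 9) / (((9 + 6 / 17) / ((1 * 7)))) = -357 / 53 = -6.74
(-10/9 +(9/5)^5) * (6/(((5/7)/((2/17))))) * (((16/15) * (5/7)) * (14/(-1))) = -26363008/140625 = -187.47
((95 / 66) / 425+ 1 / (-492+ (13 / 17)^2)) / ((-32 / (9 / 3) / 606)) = -326352513 / 4249208480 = -0.08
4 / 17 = 0.24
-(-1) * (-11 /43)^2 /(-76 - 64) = -121 /258860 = -0.00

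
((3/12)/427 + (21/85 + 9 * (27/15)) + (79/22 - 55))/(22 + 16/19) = -1060821889/693089320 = -1.53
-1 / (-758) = 1 / 758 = 0.00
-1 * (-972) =972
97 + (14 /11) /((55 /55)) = 1081 /11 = 98.27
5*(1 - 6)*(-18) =450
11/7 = 1.57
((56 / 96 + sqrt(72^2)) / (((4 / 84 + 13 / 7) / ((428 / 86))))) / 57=652379 / 196080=3.33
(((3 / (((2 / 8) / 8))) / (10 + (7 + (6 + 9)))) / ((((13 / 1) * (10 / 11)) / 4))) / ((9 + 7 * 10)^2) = 66 / 405665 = 0.00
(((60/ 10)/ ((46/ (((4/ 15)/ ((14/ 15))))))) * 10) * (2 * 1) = 0.75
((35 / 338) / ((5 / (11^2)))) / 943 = 0.00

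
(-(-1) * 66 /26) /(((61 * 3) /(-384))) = -4224 /793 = -5.33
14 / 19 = 0.74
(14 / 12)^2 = 49 / 36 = 1.36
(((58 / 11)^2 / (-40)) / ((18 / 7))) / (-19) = 5887 / 413820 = 0.01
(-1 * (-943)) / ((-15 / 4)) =-3772 / 15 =-251.47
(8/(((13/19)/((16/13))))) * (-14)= -34048/169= -201.47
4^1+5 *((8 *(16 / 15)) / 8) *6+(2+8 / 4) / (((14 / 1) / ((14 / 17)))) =616 / 17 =36.24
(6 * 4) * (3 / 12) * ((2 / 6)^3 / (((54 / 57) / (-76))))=-1444 / 81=-17.83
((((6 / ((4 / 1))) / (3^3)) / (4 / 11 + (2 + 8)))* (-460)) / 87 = -1265 / 44631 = -0.03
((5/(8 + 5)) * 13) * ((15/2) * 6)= 225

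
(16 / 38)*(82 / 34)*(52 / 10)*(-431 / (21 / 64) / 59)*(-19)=235236352 / 105315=2233.65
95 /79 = 1.20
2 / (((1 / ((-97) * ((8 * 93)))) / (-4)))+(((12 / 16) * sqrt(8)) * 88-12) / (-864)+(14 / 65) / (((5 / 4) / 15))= 2701982081 / 4680-11 * sqrt(2) / 72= 577346.38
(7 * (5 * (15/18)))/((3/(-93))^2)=168175/6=28029.17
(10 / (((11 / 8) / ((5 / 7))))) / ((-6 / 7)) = -200 / 33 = -6.06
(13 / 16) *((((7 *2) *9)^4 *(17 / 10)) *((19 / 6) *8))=44097788826 / 5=8819557765.20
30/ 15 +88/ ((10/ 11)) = 494/ 5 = 98.80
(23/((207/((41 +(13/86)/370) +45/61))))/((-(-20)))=81014513/349383600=0.23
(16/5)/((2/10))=16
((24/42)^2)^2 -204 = -489548/2401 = -203.89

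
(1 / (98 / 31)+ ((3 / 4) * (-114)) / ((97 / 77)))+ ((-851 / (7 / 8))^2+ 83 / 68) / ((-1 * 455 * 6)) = -365324277763 / 882346920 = -414.04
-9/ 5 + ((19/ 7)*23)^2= 954404/ 245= 3895.53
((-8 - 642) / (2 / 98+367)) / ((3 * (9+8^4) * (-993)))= 3185 / 21992264928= 0.00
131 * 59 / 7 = 7729 / 7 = 1104.14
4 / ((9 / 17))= 68 / 9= 7.56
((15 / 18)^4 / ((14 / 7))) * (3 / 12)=625 / 10368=0.06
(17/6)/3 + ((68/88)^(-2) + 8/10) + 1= 114943/26010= 4.42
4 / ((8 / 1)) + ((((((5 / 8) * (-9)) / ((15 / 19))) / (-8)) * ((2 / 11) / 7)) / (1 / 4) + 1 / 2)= 673 / 616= 1.09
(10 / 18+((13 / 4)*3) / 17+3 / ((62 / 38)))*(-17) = -56305 / 1116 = -50.45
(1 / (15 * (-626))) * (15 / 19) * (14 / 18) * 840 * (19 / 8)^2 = -4655 / 15024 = -0.31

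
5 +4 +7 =16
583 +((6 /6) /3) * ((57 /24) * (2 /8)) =55987 /96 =583.20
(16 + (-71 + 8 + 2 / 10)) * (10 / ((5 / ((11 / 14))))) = -2574 / 35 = -73.54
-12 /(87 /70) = -280 /29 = -9.66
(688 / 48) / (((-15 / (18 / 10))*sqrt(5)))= -43*sqrt(5) / 125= -0.77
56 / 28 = 2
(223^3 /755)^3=1363778273695777847263 /430368875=3168858978697.70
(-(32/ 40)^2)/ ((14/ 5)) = -8/ 35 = -0.23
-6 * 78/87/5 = -156/145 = -1.08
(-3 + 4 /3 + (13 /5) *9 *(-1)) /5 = -376 /75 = -5.01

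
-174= -174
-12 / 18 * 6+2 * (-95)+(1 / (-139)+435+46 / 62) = 1041635 / 4309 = 241.73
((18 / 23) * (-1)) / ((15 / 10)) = -12 / 23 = -0.52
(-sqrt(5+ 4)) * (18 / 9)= -6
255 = 255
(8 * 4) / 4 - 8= 0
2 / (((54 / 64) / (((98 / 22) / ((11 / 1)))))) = 3136 / 3267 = 0.96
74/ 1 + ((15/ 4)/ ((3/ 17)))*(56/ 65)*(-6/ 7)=758/ 13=58.31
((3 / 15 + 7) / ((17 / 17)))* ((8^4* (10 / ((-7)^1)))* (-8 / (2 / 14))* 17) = 40108032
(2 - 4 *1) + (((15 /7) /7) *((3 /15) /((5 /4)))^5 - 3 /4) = -2.75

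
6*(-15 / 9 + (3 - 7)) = -34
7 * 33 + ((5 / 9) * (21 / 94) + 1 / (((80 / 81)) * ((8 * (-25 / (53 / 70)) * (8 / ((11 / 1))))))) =291986301557 / 1263360000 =231.12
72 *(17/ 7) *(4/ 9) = 77.71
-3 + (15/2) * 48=357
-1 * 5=-5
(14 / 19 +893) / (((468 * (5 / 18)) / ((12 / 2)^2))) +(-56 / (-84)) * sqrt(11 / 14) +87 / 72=sqrt(154) / 21 +7371607 / 29640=249.30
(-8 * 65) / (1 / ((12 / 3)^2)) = -8320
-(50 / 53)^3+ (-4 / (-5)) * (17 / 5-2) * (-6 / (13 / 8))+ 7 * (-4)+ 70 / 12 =-7879502453 / 290310150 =-27.14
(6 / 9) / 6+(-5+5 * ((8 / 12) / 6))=-13 / 3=-4.33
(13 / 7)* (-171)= -2223 / 7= -317.57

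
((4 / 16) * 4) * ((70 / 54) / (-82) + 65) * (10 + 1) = 1582625 / 2214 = 714.83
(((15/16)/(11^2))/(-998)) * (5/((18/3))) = -25/3864256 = -0.00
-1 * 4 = -4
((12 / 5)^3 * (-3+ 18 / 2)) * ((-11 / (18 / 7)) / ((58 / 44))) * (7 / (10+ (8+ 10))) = -243936 / 3625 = -67.29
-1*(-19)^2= -361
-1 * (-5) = 5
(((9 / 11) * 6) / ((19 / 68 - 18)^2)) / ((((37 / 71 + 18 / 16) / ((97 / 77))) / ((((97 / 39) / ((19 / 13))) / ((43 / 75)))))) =78497254656 / 2210559665545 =0.04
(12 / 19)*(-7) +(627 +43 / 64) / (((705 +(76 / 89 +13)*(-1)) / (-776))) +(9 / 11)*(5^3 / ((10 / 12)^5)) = -106276336769 / 233745600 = -454.67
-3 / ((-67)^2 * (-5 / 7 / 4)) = 84 / 22445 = 0.00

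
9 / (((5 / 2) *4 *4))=9 / 40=0.22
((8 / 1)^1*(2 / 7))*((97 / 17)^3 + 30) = 493.18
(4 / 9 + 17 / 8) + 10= 905 / 72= 12.57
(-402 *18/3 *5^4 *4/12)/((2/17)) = -4271250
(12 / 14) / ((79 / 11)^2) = 726 / 43687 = 0.02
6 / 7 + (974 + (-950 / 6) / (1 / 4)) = 7172 / 21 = 341.52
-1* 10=-10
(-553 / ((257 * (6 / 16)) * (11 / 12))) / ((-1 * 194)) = 8848 / 274219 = 0.03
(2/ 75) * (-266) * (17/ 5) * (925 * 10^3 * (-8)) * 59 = 10529627733.33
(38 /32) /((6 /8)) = 19 /12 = 1.58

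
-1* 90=-90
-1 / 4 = -0.25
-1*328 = -328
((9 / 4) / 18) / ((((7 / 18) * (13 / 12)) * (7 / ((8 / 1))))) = 0.34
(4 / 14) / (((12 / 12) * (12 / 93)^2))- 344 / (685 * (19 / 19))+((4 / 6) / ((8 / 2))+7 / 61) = 118916383 / 7019880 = 16.94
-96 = -96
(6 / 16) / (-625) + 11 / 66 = 0.17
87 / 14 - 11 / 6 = 4.38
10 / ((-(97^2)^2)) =-10 / 88529281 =-0.00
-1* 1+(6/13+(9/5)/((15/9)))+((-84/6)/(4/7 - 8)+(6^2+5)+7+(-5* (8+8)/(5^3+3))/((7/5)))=909631/18200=49.98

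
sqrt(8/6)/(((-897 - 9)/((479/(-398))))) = 479 * sqrt(3)/540882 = 0.00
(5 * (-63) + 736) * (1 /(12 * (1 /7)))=2947 /12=245.58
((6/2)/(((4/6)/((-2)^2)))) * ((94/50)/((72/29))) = 13.63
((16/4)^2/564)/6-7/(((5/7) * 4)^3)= -999623/3384000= -0.30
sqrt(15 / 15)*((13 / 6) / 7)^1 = 0.31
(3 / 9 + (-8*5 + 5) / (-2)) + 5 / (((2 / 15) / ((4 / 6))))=257 / 6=42.83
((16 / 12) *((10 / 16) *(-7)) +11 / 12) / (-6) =59 / 72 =0.82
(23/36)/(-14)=-23/504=-0.05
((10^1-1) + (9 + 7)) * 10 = 250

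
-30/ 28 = -15/ 14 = -1.07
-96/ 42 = -2.29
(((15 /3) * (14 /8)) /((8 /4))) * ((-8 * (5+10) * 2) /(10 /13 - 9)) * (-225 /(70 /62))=-2720250 /107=-25422.90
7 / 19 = 0.37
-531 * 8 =-4248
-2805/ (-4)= 2805/ 4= 701.25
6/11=0.55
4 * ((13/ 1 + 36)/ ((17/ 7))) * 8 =10976/ 17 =645.65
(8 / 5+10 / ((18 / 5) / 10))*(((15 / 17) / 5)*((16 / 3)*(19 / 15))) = 401888 / 11475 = 35.02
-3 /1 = -3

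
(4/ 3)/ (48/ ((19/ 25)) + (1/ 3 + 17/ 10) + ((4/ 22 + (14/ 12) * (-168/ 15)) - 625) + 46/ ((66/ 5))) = -0.00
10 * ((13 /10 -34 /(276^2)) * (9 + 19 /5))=3959792 /23805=166.34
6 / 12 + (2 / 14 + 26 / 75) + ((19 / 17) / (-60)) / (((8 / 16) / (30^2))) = -580837 / 17850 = -32.54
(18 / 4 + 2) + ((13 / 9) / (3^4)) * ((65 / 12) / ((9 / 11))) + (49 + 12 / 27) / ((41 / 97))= 123.60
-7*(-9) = 63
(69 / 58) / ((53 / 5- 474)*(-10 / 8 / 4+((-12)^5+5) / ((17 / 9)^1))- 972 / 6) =46920 / 2407597618109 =0.00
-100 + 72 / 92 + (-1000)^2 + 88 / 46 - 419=22988125 / 23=999483.70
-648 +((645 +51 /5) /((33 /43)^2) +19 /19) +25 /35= 1974232 /4235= 466.17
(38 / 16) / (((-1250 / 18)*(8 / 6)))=-513 / 20000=-0.03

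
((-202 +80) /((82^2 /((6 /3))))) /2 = -61 /3362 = -0.02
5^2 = 25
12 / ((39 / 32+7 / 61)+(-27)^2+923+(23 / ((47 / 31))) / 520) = 71560320 / 9859596857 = 0.01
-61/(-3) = 61/3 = 20.33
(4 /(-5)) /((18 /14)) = -28 /45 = -0.62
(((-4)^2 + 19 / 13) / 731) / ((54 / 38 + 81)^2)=81947 / 23304739068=0.00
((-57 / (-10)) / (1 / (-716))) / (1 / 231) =-4713786 / 5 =-942757.20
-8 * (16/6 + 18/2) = -280/3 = -93.33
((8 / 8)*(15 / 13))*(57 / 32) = 855 / 416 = 2.06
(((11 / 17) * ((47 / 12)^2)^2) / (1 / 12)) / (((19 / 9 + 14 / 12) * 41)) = 13.60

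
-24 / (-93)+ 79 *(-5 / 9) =-12173 / 279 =-43.63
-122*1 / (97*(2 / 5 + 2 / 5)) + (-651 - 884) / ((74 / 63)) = -4695835 / 3589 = -1308.40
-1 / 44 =-0.02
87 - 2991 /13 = -1860 /13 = -143.08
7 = 7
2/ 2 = 1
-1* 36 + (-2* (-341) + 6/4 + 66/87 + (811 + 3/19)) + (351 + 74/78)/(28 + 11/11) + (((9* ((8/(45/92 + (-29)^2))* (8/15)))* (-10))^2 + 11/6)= 63262382803313288/42930666100907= 1473.59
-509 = -509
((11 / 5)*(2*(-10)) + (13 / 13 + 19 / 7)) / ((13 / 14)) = -564 / 13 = -43.38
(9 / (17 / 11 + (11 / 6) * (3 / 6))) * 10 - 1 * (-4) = 2636 / 65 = 40.55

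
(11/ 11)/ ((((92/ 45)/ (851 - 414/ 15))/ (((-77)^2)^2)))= 56631549051/ 4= 14157887262.75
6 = 6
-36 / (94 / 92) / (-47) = 1656 / 2209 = 0.75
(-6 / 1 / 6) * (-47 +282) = -235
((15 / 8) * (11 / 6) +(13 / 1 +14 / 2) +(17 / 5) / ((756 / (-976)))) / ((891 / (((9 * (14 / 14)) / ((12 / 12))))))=288007 / 1496880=0.19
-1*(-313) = 313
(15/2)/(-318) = -5/212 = -0.02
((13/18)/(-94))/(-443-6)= 13/759708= 0.00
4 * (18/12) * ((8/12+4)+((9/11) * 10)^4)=394069948/14641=26915.51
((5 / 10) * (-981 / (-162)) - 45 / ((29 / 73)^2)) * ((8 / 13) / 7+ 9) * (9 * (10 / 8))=-35318320985 / 1224496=-28843.15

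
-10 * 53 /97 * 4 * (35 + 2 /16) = -74465 /97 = -767.68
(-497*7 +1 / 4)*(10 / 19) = -69575 / 38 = -1830.92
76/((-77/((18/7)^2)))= -24624/3773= -6.53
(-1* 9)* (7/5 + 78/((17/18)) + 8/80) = -25731/34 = -756.79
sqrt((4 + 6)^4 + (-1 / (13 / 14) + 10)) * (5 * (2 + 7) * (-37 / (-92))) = 1665 * sqrt(422877) / 598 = 1810.59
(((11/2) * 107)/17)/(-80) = -1177/2720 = -0.43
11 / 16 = 0.69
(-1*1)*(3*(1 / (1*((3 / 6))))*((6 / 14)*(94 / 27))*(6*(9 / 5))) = -3384 / 35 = -96.69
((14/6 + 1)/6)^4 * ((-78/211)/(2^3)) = -8125/1845828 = -0.00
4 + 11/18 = 83/18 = 4.61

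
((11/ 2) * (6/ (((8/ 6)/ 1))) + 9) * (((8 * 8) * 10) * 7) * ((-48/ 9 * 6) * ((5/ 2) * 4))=-48384000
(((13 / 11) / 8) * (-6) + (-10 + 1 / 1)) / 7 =-435 / 308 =-1.41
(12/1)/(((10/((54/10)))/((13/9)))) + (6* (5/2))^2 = 5859/25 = 234.36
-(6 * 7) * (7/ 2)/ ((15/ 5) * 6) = -49/ 6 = -8.17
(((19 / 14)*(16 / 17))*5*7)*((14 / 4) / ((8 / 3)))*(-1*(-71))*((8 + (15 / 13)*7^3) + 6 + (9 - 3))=765591225 / 442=1732106.84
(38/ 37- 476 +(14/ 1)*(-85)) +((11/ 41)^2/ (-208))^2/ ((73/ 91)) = -42291249514583917/ 25400562174208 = -1664.97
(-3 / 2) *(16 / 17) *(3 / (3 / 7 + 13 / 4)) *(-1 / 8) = 252 / 1751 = 0.14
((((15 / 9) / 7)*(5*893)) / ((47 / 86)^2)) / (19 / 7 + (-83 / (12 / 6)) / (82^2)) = 1314.34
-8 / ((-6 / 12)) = 16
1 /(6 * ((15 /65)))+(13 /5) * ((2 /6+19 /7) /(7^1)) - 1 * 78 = -335803 /4410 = -76.15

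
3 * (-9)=-27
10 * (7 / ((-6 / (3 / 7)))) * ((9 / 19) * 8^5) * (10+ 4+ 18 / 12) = -1202930.53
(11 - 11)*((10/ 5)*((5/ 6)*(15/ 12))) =0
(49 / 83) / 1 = 49 / 83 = 0.59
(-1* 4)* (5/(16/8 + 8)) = -2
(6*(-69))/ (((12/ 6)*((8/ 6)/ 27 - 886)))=16767/ 71762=0.23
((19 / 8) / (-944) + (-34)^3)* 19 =-5639652713 / 7552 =-746776.05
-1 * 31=-31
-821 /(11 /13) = -10673 /11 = -970.27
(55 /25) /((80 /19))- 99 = -39391 /400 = -98.48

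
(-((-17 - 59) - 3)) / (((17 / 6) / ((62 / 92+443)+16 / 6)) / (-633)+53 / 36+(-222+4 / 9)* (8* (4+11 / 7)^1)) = -258735217860 / 32337236505689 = -0.01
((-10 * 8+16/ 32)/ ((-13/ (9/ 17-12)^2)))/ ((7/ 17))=465075/ 238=1954.10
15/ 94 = 0.16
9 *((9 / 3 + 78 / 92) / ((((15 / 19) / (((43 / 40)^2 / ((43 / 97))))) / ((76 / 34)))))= 799543161 / 3128000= 255.61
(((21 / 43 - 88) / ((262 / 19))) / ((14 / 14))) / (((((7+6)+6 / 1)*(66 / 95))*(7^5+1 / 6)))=-357485 / 12497069618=-0.00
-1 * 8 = -8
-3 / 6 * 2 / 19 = -1 / 19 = -0.05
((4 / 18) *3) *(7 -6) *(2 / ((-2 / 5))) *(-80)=266.67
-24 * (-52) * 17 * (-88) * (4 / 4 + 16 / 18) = -10579712 / 3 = -3526570.67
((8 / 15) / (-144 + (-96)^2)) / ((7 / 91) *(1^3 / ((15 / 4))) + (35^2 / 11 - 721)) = -143 / 1482847884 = -0.00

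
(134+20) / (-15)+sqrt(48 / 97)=-9.56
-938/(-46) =469/23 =20.39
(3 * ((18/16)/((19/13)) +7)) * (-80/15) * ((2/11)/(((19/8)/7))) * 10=-2645440/3971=-666.19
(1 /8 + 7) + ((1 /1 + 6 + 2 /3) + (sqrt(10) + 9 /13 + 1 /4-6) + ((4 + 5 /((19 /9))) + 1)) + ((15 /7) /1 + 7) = sqrt(10) + 1089073 /41496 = 29.41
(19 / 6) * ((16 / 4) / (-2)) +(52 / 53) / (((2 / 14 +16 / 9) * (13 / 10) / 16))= -887 / 19239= -0.05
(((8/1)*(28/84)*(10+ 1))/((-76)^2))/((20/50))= 55/4332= 0.01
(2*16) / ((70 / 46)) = 21.03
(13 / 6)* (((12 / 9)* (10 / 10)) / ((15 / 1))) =26 / 135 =0.19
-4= -4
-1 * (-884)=884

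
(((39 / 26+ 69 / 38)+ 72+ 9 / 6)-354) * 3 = -31599 / 38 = -831.55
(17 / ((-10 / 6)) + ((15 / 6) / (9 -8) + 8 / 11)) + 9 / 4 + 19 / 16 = -3111 / 880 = -3.54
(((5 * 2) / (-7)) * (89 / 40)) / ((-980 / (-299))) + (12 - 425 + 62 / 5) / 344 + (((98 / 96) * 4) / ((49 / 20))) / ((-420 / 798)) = -18764233 / 3539760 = -5.30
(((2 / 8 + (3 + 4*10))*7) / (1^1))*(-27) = -32697 / 4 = -8174.25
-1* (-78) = 78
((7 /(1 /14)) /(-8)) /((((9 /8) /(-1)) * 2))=49 /9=5.44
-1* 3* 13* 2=-78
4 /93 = 0.04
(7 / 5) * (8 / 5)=2.24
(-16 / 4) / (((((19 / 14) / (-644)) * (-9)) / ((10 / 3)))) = -360640 / 513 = -703.00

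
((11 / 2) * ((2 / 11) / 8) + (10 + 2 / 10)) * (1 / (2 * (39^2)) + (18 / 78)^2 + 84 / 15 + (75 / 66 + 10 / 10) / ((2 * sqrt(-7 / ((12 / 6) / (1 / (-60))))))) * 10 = 2773 * sqrt(210) / 88 + 35514283 / 60840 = 1040.38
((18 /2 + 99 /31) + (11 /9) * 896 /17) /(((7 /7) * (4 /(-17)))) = -181685 /558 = -325.60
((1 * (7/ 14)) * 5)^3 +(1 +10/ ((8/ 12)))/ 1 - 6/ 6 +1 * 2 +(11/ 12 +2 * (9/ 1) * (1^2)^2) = 1237/ 24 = 51.54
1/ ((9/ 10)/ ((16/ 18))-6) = -80/ 399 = -0.20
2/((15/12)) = 8/5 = 1.60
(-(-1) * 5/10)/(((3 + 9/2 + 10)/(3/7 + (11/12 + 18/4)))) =491/2940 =0.17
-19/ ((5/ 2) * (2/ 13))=-247/ 5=-49.40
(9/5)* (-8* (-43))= 3096/5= 619.20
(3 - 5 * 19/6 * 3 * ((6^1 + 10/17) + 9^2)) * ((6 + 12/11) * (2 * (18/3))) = -66153204/187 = -353760.45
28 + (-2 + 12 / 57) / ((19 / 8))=9836 / 361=27.25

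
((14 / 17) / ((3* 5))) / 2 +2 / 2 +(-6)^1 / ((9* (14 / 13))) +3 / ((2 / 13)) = 23691 / 1190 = 19.91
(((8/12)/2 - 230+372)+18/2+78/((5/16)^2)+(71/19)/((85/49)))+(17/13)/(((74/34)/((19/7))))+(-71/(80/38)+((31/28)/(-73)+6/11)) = 920.64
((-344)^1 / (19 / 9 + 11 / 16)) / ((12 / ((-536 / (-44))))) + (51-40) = -504389 / 4433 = -113.78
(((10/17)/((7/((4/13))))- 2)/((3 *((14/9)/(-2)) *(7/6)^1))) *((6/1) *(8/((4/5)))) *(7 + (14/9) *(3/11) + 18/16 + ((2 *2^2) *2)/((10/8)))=774582966/833833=928.94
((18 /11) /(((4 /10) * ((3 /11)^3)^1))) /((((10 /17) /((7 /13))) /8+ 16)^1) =287980 /23043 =12.50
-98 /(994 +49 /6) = -84 /859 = -0.10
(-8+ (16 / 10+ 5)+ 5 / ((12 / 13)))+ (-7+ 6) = 181 / 60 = 3.02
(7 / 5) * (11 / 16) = 0.96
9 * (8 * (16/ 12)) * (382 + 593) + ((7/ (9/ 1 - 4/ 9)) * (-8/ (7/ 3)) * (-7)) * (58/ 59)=60758928/ 649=93619.30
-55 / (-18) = 55 / 18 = 3.06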